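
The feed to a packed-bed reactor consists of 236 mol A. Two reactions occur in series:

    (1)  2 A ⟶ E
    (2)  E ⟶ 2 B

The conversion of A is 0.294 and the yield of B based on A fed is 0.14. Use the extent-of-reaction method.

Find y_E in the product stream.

Conversion of A: A consumed = 2ξ₁ = 0.294 × 236 → ξ₁ = 34.69 mol.
Yield of B: 2ξ₂ / 236 = 0.14 → ξ₂ = 16.52 mol.
Outlet amounts (n = n₀ + Σ ν·ξ):
  A: 236 − 2(34.69) = 166.6
  E: 0 + 1(34.69) − 1(16.52) = 18.17
  B: 0 + 2(16.52) = 33.04
Total out = 217.8 mol; y_E = 18.17 / 217.8 = 0.08342.

0.0834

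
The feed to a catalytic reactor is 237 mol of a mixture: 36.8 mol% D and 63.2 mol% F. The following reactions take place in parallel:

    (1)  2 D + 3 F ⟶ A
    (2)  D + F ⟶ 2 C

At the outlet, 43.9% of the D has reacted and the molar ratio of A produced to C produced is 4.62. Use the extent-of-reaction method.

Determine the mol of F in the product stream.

Conversion of D: D consumed = 0.439 × 87.22 = 38.29 mol = 2ξ₁ + 1ξ₂.
Selectivity: 1ξ₁ / (2ξ₂) = 4.62 → ξ₁ = 9.24 ξ₂.
Substitute: (2·9.24 + 1) ξ₂ = 38.29 → ξ₂ = 1.965 mol, ξ₁ = 18.16 mol.
Outlet amounts (n = n₀ + Σ ν·ξ):
  D: 87.22 − 2(18.16) − 1(1.965) = 48.93
  F: 149.8 − 3(18.16) − 1(1.965) = 93.34
  A: 0 + 1(18.16) = 18.16
  C: 0 + 2(1.965) = 3.931

93.3 mol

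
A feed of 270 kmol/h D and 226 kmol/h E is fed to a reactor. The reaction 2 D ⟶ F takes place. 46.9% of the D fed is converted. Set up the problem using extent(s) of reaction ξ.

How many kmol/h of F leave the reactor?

D reacted = 0.469 × 270 = 126.6 kmol/h; ν_D = −2, so ξ = 126.6/2 = 63.31 kmol/h.
Outlet amounts (n = n₀ + ν ξ):
  D: 270 − 2(63.31) = 143.4
  F: 0 + 1(63.31) = 63.31
  E: 226 (inert)

63.3 kmol/h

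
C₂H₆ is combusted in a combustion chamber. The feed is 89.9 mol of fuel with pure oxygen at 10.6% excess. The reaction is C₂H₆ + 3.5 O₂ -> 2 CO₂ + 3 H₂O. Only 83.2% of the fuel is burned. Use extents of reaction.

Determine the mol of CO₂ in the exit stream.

Stoichiometric O₂ = 3.5 × 89.9 = 314.7 mol; O₂ fed = 314.7 × 1.106 = 348 mol.
Fuel reacted = 0.832 × 89.9 → ξ = 74.8 mol.
Outlet (n = n₀ + ν ξ):
  C₂H₆: 89.9 − 1(74.8) = 15.1
  O₂: 348 − 3.5(74.8) = 86.21
  CO₂: 0 + 2(74.8) = 149.6
  H₂O: 0 + 3(74.8) = 224.4

150 mol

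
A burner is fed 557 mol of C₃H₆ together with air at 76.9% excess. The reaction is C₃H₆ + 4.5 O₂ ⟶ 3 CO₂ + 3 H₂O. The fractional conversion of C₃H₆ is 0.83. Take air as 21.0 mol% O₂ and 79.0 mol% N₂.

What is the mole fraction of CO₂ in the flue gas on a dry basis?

Stoichiometric O₂ = 4.5 × 557 = 2506 mol; O₂ fed = 2506 × 1.769 = 4434 mol.
N₂ fed = 4434 × 79/21 = 16680 mol.
Fuel reacted = 0.83 × 557 → ξ = 462.3 mol.
Outlet (n = n₀ + ν ξ):
  C₃H₆: 557 − 1(462.3) = 94.69
  O₂: 4434 − 4.5(462.3) = 2354
  N₂: 16680 (inert)
  CO₂: 0 + 3(462.3) = 1387
  H₂O: 0 + 3(462.3) = 1387
Dry total = 20520 mol; y_CO₂ (dry) = 1387 / 20520 = 0.0676.

0.0676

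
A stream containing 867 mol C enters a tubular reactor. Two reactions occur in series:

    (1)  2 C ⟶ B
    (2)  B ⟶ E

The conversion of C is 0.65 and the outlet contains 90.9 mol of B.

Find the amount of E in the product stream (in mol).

191 mol

Conversion of C: C consumed = 2ξ₁ = 0.65 × 867 → ξ₁ = 281.8 mol.
B balance: n_B = 0 + 1ξ₁ − 1ξ₂ = 90.9 → ξ₂ = (1·281.8 − 90.9)/1 = 190.9 mol.
Outlet amounts (n = n₀ + Σ ν·ξ):
  C: 867 − 2(281.8) = 303.4
  B: 0 + 1(281.8) − 1(190.9) = 90.9
  E: 0 + 1(190.9) = 190.9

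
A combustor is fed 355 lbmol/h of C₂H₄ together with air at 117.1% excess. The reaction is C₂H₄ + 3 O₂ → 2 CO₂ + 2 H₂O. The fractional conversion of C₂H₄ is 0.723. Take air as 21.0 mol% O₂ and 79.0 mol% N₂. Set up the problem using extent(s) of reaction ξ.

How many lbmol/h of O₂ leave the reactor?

1540 lbmol/h

Stoichiometric O₂ = 3 × 355 = 1065 lbmol/h; O₂ fed = 1065 × 2.171 = 2312 lbmol/h.
N₂ fed = 2312 × 79/21 = 8698 lbmol/h.
Fuel reacted = 0.723 × 355 → ξ = 256.7 lbmol/h.
Outlet (n = n₀ + ν ξ):
  C₂H₄: 355 − 1(256.7) = 98.34
  O₂: 2312 − 3(256.7) = 1542
  N₂: 8698 (inert)
  CO₂: 0 + 2(256.7) = 513.3
  H₂O: 0 + 2(256.7) = 513.3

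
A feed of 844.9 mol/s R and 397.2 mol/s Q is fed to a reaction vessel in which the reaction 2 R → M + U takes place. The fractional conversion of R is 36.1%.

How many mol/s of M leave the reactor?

R reacted = 0.361 × 844.9 = 305 mol/s; ν_R = −2, so ξ = 305/2 = 152.5 mol/s.
Outlet amounts (n = n₀ + ν ξ):
  R: 844.9 − 2(152.5) = 539.9
  M: 0 + 1(152.5) = 152.5
  U: 0 + 1(152.5) = 152.5
  Q: 397.2 (inert)

153 mol/s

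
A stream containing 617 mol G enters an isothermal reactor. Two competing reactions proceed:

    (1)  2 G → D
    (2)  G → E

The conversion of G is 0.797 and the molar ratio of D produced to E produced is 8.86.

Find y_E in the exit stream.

0.0684

Conversion of G: G consumed = 0.797 × 617 = 491.7 mol = 2ξ₁ + 1ξ₂.
Selectivity: 1ξ₁ / (1ξ₂) = 8.86 → ξ₁ = 8.86 ξ₂.
Substitute: (2·8.86 + 1) ξ₂ = 491.7 → ξ₂ = 26.27 mol, ξ₁ = 232.7 mol.
Outlet amounts (n = n₀ + Σ ν·ξ):
  G: 617 − 2(232.7) − 1(26.27) = 125.3
  D: 0 + 1(232.7) = 232.7
  E: 0 + 1(26.27) = 26.27
Total out = 384.3 mol; y_E = 26.27 / 384.3 = 0.06836.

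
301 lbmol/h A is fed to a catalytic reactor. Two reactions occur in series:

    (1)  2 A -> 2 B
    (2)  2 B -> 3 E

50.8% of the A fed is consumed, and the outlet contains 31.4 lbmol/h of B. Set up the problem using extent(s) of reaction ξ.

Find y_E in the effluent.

Conversion of A: A consumed = 2ξ₁ = 0.508 × 301 → ξ₁ = 76.45 lbmol/h.
B balance: n_B = 0 + 2ξ₁ − 2ξ₂ = 31.4 → ξ₂ = (2·76.45 − 31.4)/2 = 60.75 lbmol/h.
Outlet amounts (n = n₀ + Σ ν·ξ):
  A: 301 − 2(76.45) = 148.1
  B: 0 + 2(76.45) − 2(60.75) = 31.4
  E: 0 + 3(60.75) = 182.3
Total out = 361.8 lbmol/h; y_E = 182.3 / 361.8 = 0.5038.

0.504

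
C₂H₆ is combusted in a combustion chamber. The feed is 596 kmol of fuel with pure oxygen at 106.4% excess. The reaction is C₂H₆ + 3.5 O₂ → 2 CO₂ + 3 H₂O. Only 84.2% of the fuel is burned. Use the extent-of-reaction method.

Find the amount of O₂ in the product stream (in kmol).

Stoichiometric O₂ = 3.5 × 596 = 2086 kmol; O₂ fed = 2086 × 2.064 = 4306 kmol.
Fuel reacted = 0.842 × 596 → ξ = 501.8 kmol.
Outlet (n = n₀ + ν ξ):
  C₂H₆: 596 − 1(501.8) = 94.17
  O₂: 4306 − 3.5(501.8) = 2549
  CO₂: 0 + 2(501.8) = 1004
  H₂O: 0 + 3(501.8) = 1505

2550 kmol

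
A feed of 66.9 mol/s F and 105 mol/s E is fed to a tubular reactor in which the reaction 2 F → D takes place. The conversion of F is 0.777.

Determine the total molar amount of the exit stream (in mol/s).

146 mol/s

F reacted = 0.777 × 66.9 = 51.98 mol/s; ν_F = −2, so ξ = 51.98/2 = 25.99 mol/s.
Outlet amounts (n = n₀ + ν ξ):
  F: 66.9 − 2(25.99) = 14.92
  D: 0 + 1(25.99) = 25.99
  E: 105 (inert)
Total out = 14.92 + 25.99 + 105 = 145.9 mol/s.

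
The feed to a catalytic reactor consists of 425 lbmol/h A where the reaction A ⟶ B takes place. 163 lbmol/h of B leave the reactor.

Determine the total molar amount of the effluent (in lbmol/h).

425 lbmol/h

For B: n = n₀ + 1ξ → 163 = 0 + 1ξ, giving ξ = 163 lbmol/h.
Outlet amounts (n = n₀ + ν ξ):
  A: 425 − 1(163) = 262
  B: 0 + 1(163) = 163
Total out = 262 + 163 = 425 lbmol/h.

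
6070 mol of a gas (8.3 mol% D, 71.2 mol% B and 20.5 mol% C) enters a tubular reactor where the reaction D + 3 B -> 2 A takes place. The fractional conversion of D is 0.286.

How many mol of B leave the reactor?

3890 mol

D reacted = 0.286 × 503.8 = 144.1 mol; ν_D = −1, so ξ = 144.1/1 = 144.1 mol.
Outlet amounts (n = n₀ + ν ξ):
  D: 503.8 − 1(144.1) = 359.7
  B: 4322 − 3(144.1) = 3890
  A: 0 + 2(144.1) = 288.2
  C: 1244 (inert)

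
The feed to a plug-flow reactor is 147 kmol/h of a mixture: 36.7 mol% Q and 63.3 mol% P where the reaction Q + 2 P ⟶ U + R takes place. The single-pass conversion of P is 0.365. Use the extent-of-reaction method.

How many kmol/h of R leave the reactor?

17 kmol/h

P reacted = 0.365 × 93.05 = 33.96 kmol/h; ν_P = −2, so ξ = 33.96/2 = 16.98 kmol/h.
Outlet amounts (n = n₀ + ν ξ):
  Q: 53.95 − 1(16.98) = 36.97
  P: 93.05 − 2(16.98) = 59.09
  U: 0 + 1(16.98) = 16.98
  R: 0 + 1(16.98) = 16.98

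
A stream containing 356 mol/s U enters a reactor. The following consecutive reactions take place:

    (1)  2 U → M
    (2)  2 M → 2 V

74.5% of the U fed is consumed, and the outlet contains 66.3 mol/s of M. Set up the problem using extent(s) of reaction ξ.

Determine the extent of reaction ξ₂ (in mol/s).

Conversion of U: U consumed = 2ξ₁ = 0.745 × 356 → ξ₁ = 132.6 mol/s.
M balance: n_M = 0 + 1ξ₁ − 2ξ₂ = 66.3 → ξ₂ = (1·132.6 − 66.3)/2 = 33.15 mol/s.
Outlet amounts (n = n₀ + Σ ν·ξ):
  U: 356 − 2(132.6) = 90.78
  M: 0 + 1(132.6) − 2(33.15) = 66.3
  V: 0 + 2(33.15) = 66.31

ξ₂ = 33.2 mol/s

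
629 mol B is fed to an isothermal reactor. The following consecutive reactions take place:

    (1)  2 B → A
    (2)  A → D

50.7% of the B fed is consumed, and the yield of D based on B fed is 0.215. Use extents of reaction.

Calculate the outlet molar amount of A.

Conversion of B: B consumed = 2ξ₁ = 0.507 × 629 → ξ₁ = 159.5 mol.
Yield of D: 1ξ₂ / 629 = 0.215 → ξ₂ = 135.2 mol.
Outlet amounts (n = n₀ + Σ ν·ξ):
  B: 629 − 2(159.5) = 310.1
  A: 0 + 1(159.5) − 1(135.2) = 24.22
  D: 0 + 1(135.2) = 135.2

24.2 mol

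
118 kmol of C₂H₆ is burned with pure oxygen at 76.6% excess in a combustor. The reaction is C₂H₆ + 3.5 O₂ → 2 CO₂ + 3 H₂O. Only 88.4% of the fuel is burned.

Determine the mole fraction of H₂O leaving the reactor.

Stoichiometric O₂ = 3.5 × 118 = 413 kmol; O₂ fed = 413 × 1.766 = 729.4 kmol.
Fuel reacted = 0.884 × 118 → ξ = 104.3 kmol.
Outlet (n = n₀ + ν ξ):
  C₂H₆: 118 − 1(104.3) = 13.69
  O₂: 729.4 − 3.5(104.3) = 364.3
  CO₂: 0 + 2(104.3) = 208.6
  H₂O: 0 + 3(104.3) = 312.9
Total out = 899.5 kmol; y_H₂O = 312.9 / 899.5 = 0.3479.

0.348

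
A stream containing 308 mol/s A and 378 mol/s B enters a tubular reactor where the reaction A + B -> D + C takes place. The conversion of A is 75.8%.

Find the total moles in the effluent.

A reacted = 0.758 × 308 = 233.5 mol/s; ν_A = −1, so ξ = 233.5/1 = 233.5 mol/s.
Outlet amounts (n = n₀ + ν ξ):
  A: 308 − 1(233.5) = 74.54
  B: 378 − 1(233.5) = 144.5
  D: 0 + 1(233.5) = 233.5
  C: 0 + 1(233.5) = 233.5
Total out = 74.54 + 144.5 + 233.5 + 233.5 = 686 mol/s.

686 mol/s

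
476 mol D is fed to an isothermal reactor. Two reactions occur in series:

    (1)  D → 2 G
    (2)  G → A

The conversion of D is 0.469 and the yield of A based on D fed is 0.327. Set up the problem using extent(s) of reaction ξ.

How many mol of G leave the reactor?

Conversion of D: D consumed = 1ξ₁ = 0.469 × 476 → ξ₁ = 223.2 mol.
Yield of A: 1ξ₂ / 476 = 0.327 → ξ₂ = 155.7 mol.
Outlet amounts (n = n₀ + Σ ν·ξ):
  D: 476 − 1(223.2) = 252.8
  G: 0 + 2(223.2) − 1(155.7) = 290.8
  A: 0 + 1(155.7) = 155.7

291 mol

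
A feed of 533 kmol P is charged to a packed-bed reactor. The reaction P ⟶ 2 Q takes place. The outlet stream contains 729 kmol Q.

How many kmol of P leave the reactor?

For Q: n = n₀ + 2ξ → 729 = 0 + 2ξ, giving ξ = 364.5 kmol.
Outlet amounts (n = n₀ + ν ξ):
  P: 533 − 1(364.5) = 168.5
  Q: 0 + 2(364.5) = 729

168 kmol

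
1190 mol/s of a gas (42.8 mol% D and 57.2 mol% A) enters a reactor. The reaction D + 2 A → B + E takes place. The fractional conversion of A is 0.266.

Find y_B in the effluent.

0.0823

A reacted = 0.266 × 680.7 = 181.1 mol/s; ν_A = −2, so ξ = 181.1/2 = 90.53 mol/s.
Outlet amounts (n = n₀ + ν ξ):
  D: 509.3 − 1(90.53) = 418.8
  A: 680.7 − 2(90.53) = 499.6
  B: 0 + 1(90.53) = 90.53
  E: 0 + 1(90.53) = 90.53
Total out = 1099 mol/s; y_B = 90.53 / 1099 = 0.08234.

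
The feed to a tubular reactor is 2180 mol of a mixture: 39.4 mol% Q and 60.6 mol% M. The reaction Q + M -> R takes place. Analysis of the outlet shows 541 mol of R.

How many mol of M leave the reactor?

For R: n = n₀ + 1ξ → 541 = 0 + 1ξ, giving ξ = 541 mol.
Outlet amounts (n = n₀ + ν ξ):
  Q: 858.9 − 1(541) = 317.9
  M: 1321 − 1(541) = 780.1
  R: 0 + 1(541) = 541

780 mol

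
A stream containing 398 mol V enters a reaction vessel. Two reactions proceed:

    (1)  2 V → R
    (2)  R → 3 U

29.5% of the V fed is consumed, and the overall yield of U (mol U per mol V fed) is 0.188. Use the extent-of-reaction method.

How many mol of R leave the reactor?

33.8 mol

Conversion of V: V consumed = 2ξ₁ = 0.295 × 398 → ξ₁ = 58.7 mol.
Yield of U: 3ξ₂ / 398 = 0.188 → ξ₂ = 24.94 mol.
Outlet amounts (n = n₀ + Σ ν·ξ):
  V: 398 − 2(58.7) = 280.6
  R: 0 + 1(58.7) − 1(24.94) = 33.76
  U: 0 + 3(24.94) = 74.82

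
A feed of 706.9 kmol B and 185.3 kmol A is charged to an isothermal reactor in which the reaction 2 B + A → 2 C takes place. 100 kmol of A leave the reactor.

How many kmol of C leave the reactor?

171 kmol

For A: n = n₀ − 1ξ → 100 = 185.3 − 1ξ, giving ξ = 85.3 kmol.
Outlet amounts (n = n₀ + ν ξ):
  B: 706.9 − 2(85.3) = 536.3
  A: 185.3 − 1(85.3) = 100
  C: 0 + 2(85.3) = 170.6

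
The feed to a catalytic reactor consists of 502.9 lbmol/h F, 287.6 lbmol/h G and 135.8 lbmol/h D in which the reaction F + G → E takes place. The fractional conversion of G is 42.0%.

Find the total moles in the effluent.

G reacted = 0.42 × 287.6 = 120.8 lbmol/h; ν_G = −1, so ξ = 120.8/1 = 120.8 lbmol/h.
Outlet amounts (n = n₀ + ν ξ):
  F: 502.9 − 1(120.8) = 382.1
  G: 287.6 − 1(120.8) = 166.8
  E: 0 + 1(120.8) = 120.8
  D: 135.8 (inert)
Total out = 382.1 + 166.8 + 120.8 + 135.8 = 805.5 lbmol/h.

806 lbmol/h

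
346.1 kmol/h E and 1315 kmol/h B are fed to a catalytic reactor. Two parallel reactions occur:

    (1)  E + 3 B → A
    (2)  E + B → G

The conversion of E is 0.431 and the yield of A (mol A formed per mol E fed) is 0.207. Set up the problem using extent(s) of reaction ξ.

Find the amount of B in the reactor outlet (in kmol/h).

1020 kmol/h

Yield of A: 1ξ₁ / 346.1 = 0.207 → ξ₁ = 71.64 kmol/h.
Conversion of E: 1ξ₁ + 1ξ₂ = 0.431 × 346.1 = 149.2 → ξ₂ = 77.53 kmol/h.
Outlet amounts (n = n₀ + Σ ν·ξ):
  E: 346.1 − 1(71.64) − 1(77.53) = 196.9
  B: 1315 − 3(71.64) − 1(77.53) = 1023
  A: 0 + 1(71.64) = 71.64
  G: 0 + 1(77.53) = 77.53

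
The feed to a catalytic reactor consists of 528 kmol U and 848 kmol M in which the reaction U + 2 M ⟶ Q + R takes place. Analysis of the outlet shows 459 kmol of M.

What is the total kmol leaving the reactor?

1180 kmol

For M: n = n₀ − 2ξ → 459 = 848 − 2ξ, giving ξ = 194.5 kmol.
Outlet amounts (n = n₀ + ν ξ):
  U: 528 − 1(194.5) = 333.5
  M: 848 − 2(194.5) = 459
  Q: 0 + 1(194.5) = 194.5
  R: 0 + 1(194.5) = 194.5
Total out = 333.5 + 459 + 194.5 + 194.5 = 1182 kmol.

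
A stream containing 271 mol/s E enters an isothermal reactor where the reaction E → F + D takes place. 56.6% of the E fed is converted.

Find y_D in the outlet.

0.361

E reacted = 0.566 × 271 = 153.4 mol/s; ν_E = −1, so ξ = 153.4/1 = 153.4 mol/s.
Outlet amounts (n = n₀ + ν ξ):
  E: 271 − 1(153.4) = 117.6
  F: 0 + 1(153.4) = 153.4
  D: 0 + 1(153.4) = 153.4
Total out = 424.4 mol/s; y_D = 153.4 / 424.4 = 0.3614.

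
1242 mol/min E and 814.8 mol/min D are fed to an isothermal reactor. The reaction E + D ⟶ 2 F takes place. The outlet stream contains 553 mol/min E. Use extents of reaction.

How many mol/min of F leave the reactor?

For E: n = n₀ − 1ξ → 553 = 1242 − 1ξ, giving ξ = 689 mol/min.
Outlet amounts (n = n₀ + ν ξ):
  E: 1242 − 1(689) = 553
  D: 814.8 − 1(689) = 125.8
  F: 0 + 2(689) = 1378

1380 mol/min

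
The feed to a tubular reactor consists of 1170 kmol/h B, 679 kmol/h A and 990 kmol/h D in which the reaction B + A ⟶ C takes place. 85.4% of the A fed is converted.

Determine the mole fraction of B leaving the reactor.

0.261

A reacted = 0.854 × 679 = 579.9 kmol/h; ν_A = −1, so ξ = 579.9/1 = 579.9 kmol/h.
Outlet amounts (n = n₀ + ν ξ):
  B: 1170 − 1(579.9) = 590.1
  A: 679 − 1(579.9) = 99.13
  C: 0 + 1(579.9) = 579.9
  D: 990 (inert)
Total out = 2259 kmol/h; y_B = 590.1 / 2259 = 0.2612.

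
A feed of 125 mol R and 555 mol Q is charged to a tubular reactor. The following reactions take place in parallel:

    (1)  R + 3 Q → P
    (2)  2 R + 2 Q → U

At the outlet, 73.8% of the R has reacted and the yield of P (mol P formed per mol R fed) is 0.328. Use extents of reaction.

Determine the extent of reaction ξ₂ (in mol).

Yield of P: 1ξ₁ / 125 = 0.328 → ξ₁ = 41 mol.
Conversion of R: 1ξ₁ + 2ξ₂ = 0.738 × 125 = 92.25 → ξ₂ = 25.62 mol.
Outlet amounts (n = n₀ + Σ ν·ξ):
  R: 125 − 1(41) − 2(25.62) = 32.75
  Q: 555 − 3(41) − 2(25.62) = 380.8
  P: 0 + 1(41) = 41
  U: 0 + 1(25.62) = 25.62

ξ₂ = 25.6 mol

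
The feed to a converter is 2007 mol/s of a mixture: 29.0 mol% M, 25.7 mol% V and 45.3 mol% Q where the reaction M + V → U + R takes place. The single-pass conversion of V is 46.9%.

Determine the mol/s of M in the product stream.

340 mol/s

V reacted = 0.469 × 515.8 = 241.9 mol/s; ν_V = −1, so ξ = 241.9/1 = 241.9 mol/s.
Outlet amounts (n = n₀ + ν ξ):
  M: 582 − 1(241.9) = 340.1
  V: 515.8 − 1(241.9) = 273.9
  U: 0 + 1(241.9) = 241.9
  R: 0 + 1(241.9) = 241.9
  Q: 909.2 (inert)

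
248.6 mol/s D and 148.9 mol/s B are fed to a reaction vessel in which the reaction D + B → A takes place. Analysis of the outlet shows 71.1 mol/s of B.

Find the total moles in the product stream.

320 mol/s

For B: n = n₀ − 1ξ → 71.1 = 148.9 − 1ξ, giving ξ = 77.8 mol/s.
Outlet amounts (n = n₀ + ν ξ):
  D: 248.6 − 1(77.8) = 170.8
  B: 148.9 − 1(77.8) = 71.1
  A: 0 + 1(77.8) = 77.8
Total out = 170.8 + 71.1 + 77.8 = 319.7 mol/s.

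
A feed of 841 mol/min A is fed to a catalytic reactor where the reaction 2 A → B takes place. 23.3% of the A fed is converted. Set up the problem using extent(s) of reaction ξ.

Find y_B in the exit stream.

A reacted = 0.233 × 841 = 196 mol/min; ν_A = −2, so ξ = 196/2 = 97.98 mol/min.
Outlet amounts (n = n₀ + ν ξ):
  A: 841 − 2(97.98) = 645
  B: 0 + 1(97.98) = 97.98
Total out = 743 mol/min; y_B = 97.98 / 743 = 0.1319.

0.132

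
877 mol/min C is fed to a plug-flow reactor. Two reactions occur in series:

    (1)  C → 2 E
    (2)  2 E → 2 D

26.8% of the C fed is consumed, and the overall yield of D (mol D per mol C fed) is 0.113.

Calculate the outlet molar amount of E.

371 mol/min

Conversion of C: C consumed = 1ξ₁ = 0.268 × 877 → ξ₁ = 235 mol/min.
Yield of D: 2ξ₂ / 877 = 0.113 → ξ₂ = 49.55 mol/min.
Outlet amounts (n = n₀ + Σ ν·ξ):
  C: 877 − 1(235) = 642
  E: 0 + 2(235) − 2(49.55) = 371
  D: 0 + 2(49.55) = 99.1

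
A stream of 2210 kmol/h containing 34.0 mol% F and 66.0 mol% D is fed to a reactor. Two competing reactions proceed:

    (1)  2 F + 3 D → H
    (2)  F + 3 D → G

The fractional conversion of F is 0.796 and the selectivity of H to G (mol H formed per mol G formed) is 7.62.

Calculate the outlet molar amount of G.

36.8 kmol/h

Conversion of F: F consumed = 0.796 × 751.4 = 598.1 kmol/h = 2ξ₁ + 1ξ₂.
Selectivity: 1ξ₁ / (1ξ₂) = 7.62 → ξ₁ = 7.62 ξ₂.
Substitute: (2·7.62 + 1) ξ₂ = 598.1 → ξ₂ = 36.83 kmol/h, ξ₁ = 280.6 kmol/h.
Outlet amounts (n = n₀ + Σ ν·ξ):
  F: 751.4 − 2(280.6) − 1(36.83) = 153.3
  D: 1459 − 3(280.6) − 3(36.83) = 506.2
  H: 0 + 1(280.6) = 280.6
  G: 0 + 1(36.83) = 36.83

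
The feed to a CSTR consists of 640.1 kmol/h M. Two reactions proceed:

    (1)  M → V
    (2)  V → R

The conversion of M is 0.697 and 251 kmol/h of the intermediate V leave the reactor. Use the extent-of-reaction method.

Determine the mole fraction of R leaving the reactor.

0.305

Conversion of M: M consumed = 1ξ₁ = 0.697 × 640.1 → ξ₁ = 446.1 kmol/h.
V balance: n_V = 0 + 1ξ₁ − 1ξ₂ = 251 → ξ₂ = (1·446.1 − 251)/1 = 195.1 kmol/h.
Outlet amounts (n = n₀ + Σ ν·ξ):
  M: 640.1 − 1(446.1) = 194
  V: 0 + 1(446.1) − 1(195.1) = 251
  R: 0 + 1(195.1) = 195.1
Total out = 640.1 kmol/h; y_R = 195.1 / 640.1 = 0.3049.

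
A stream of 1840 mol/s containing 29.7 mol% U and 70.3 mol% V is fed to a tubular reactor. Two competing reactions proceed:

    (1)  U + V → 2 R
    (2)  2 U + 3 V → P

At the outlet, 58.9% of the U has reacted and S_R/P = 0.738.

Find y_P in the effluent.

0.105

Conversion of U: U consumed = 0.589 × 546.5 = 321.9 mol/s = 1ξ₁ + 2ξ₂.
Selectivity: 2ξ₁ / (1ξ₂) = 0.738 → ξ₁ = 0.369 ξ₂.
Substitute: (1·0.369 + 2) ξ₂ = 321.9 → ξ₂ = 135.9 mol/s, ξ₁ = 50.14 mol/s.
Outlet amounts (n = n₀ + Σ ν·ξ):
  U: 546.5 − 1(50.14) − 2(135.9) = 224.6
  V: 1294 − 1(50.14) − 3(135.9) = 835.8
  R: 0 + 2(50.14) = 100.3
  P: 0 + 1(135.9) = 135.9
Total out = 1297 mol/s; y_P = 135.9 / 1297 = 0.1048.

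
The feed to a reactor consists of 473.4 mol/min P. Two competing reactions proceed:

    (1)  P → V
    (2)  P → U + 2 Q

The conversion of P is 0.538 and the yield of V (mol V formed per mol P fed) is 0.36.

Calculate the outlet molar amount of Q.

169 mol/min

Yield of V: 1ξ₁ / 473.4 = 0.36 → ξ₁ = 170.4 mol/min.
Conversion of P: 1ξ₁ + 1ξ₂ = 0.538 × 473.4 = 254.7 → ξ₂ = 84.27 mol/min.
Outlet amounts (n = n₀ + Σ ν·ξ):
  P: 473.4 − 1(170.4) − 1(84.27) = 218.7
  V: 0 + 1(170.4) = 170.4
  U: 0 + 1(84.27) = 84.27
  Q: 0 + 2(84.27) = 168.5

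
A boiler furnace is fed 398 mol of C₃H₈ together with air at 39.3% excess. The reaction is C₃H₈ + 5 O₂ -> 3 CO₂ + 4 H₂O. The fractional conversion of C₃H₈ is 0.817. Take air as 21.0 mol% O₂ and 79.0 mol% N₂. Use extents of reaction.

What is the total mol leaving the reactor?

13900 mol

Stoichiometric O₂ = 5 × 398 = 1990 mol; O₂ fed = 1990 × 1.393 = 2772 mol.
N₂ fed = 2772 × 79/21 = 10430 mol.
Fuel reacted = 0.817 × 398 → ξ = 325.2 mol.
Outlet (n = n₀ + ν ξ):
  C₃H₈: 398 − 1(325.2) = 72.83
  O₂: 2772 − 5(325.2) = 1146
  N₂: 10430 (inert)
  CO₂: 0 + 3(325.2) = 975.5
  H₂O: 0 + 4(325.2) = 1301
Total out = 72.83 + 1146 + 10430 + 975.5 + 1301 = 13920 mol.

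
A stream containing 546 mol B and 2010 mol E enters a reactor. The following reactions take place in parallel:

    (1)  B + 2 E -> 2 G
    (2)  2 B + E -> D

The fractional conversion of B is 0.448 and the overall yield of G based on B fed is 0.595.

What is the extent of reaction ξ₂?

Yield of G: 2ξ₁ / 546 = 0.595 → ξ₁ = 162.4 mol.
Conversion of B: 1ξ₁ + 2ξ₂ = 0.448 × 546 = 244.6 → ξ₂ = 41.09 mol.
Outlet amounts (n = n₀ + Σ ν·ξ):
  B: 546 − 1(162.4) − 2(41.09) = 301.4
  E: 2010 − 2(162.4) − 1(41.09) = 1644
  G: 0 + 2(162.4) = 324.9
  D: 0 + 1(41.09) = 41.09

ξ₂ = 41.1 mol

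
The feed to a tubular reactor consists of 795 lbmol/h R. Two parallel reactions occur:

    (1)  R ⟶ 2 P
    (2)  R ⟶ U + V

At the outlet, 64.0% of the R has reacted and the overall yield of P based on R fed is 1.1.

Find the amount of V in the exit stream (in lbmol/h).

Yield of P: 2ξ₁ / 795 = 1.1 → ξ₁ = 437.3 lbmol/h.
Conversion of R: 1ξ₁ + 1ξ₂ = 0.64 × 795 = 508.8 → ξ₂ = 71.55 lbmol/h.
Outlet amounts (n = n₀ + Σ ν·ξ):
  R: 795 − 1(437.3) − 1(71.55) = 286.2
  P: 0 + 2(437.3) = 874.5
  U: 0 + 1(71.55) = 71.55
  V: 0 + 1(71.55) = 71.55

71.5 lbmol/h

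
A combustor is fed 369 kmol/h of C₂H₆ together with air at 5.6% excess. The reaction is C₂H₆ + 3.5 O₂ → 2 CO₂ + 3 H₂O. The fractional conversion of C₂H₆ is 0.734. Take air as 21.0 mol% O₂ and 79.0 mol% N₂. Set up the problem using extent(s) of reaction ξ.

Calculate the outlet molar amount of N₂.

5130 kmol/h

Stoichiometric O₂ = 3.5 × 369 = 1292 kmol/h; O₂ fed = 1292 × 1.056 = 1364 kmol/h.
N₂ fed = 1364 × 79/21 = 5131 kmol/h.
Fuel reacted = 0.734 × 369 → ξ = 270.8 kmol/h.
Outlet (n = n₀ + ν ξ):
  C₂H₆: 369 − 1(270.8) = 98.15
  O₂: 1364 − 3.5(270.8) = 415.9
  N₂: 5131 (inert)
  CO₂: 0 + 2(270.8) = 541.7
  H₂O: 0 + 3(270.8) = 812.5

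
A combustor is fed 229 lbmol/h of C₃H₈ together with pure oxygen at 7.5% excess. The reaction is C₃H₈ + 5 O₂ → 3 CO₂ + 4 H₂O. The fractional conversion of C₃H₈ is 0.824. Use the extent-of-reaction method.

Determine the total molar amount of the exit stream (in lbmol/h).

1650 lbmol/h

Stoichiometric O₂ = 5 × 229 = 1145 lbmol/h; O₂ fed = 1145 × 1.075 = 1231 lbmol/h.
Fuel reacted = 0.824 × 229 → ξ = 188.7 lbmol/h.
Outlet (n = n₀ + ν ξ):
  C₃H₈: 229 − 1(188.7) = 40.3
  O₂: 1231 − 5(188.7) = 287.4
  CO₂: 0 + 3(188.7) = 566.1
  H₂O: 0 + 4(188.7) = 754.8
Total out = 40.3 + 287.4 + 566.1 + 754.8 = 1649 lbmol/h.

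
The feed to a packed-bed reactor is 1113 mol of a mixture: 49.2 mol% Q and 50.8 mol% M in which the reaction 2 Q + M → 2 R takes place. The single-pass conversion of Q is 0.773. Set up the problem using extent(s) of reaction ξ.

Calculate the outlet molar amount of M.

354 mol

Q reacted = 0.773 × 547.6 = 423.3 mol; ν_Q = −2, so ξ = 423.3/2 = 211.6 mol.
Outlet amounts (n = n₀ + ν ξ):
  Q: 547.6 − 2(211.6) = 124.3
  M: 565.4 − 1(211.6) = 353.8
  R: 0 + 2(211.6) = 423.3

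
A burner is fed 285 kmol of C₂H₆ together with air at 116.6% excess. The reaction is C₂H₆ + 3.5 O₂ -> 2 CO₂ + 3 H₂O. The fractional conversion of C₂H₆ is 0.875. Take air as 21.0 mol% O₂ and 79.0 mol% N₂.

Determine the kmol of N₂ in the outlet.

8130 kmol

Stoichiometric O₂ = 3.5 × 285 = 997.5 kmol; O₂ fed = 997.5 × 2.166 = 2161 kmol.
N₂ fed = 2161 × 79/21 = 8128 kmol.
Fuel reacted = 0.875 × 285 → ξ = 249.4 kmol.
Outlet (n = n₀ + ν ξ):
  C₂H₆: 285 − 1(249.4) = 35.62
  O₂: 2161 − 3.5(249.4) = 1288
  N₂: 8128 (inert)
  CO₂: 0 + 2(249.4) = 498.8
  H₂O: 0 + 3(249.4) = 748.1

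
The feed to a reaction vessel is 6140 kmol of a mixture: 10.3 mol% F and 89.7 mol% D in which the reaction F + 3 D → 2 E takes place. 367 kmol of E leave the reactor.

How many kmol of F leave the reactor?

449 kmol

For E: n = n₀ + 2ξ → 367 = 0 + 2ξ, giving ξ = 183.5 kmol.
Outlet amounts (n = n₀ + ν ξ):
  F: 632.4 − 1(183.5) = 448.9
  D: 5508 − 3(183.5) = 4957
  E: 0 + 2(183.5) = 367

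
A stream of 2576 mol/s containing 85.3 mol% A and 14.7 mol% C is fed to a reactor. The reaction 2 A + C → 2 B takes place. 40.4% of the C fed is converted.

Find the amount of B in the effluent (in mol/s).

C reacted = 0.404 × 378.7 = 153 mol/s; ν_C = −1, so ξ = 153/1 = 153 mol/s.
Outlet amounts (n = n₀ + ν ξ):
  A: 2197 − 2(153) = 1891
  C: 378.7 − 1(153) = 225.7
  B: 0 + 2(153) = 306

306 mol/s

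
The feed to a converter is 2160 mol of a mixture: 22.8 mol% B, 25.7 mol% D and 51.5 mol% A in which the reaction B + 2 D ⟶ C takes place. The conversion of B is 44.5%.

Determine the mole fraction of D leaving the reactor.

B reacted = 0.445 × 492.5 = 219.2 mol; ν_B = −1, so ξ = 219.2/1 = 219.2 mol.
Outlet amounts (n = n₀ + ν ξ):
  B: 492.5 − 1(219.2) = 273.3
  D: 555.1 − 2(219.2) = 116.8
  C: 0 + 1(219.2) = 219.2
  A: 1112 (inert)
Total out = 1722 mol; y_D = 116.8 / 1722 = 0.06785.

0.0678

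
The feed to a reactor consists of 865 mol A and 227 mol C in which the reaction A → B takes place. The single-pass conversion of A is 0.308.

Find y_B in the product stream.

A reacted = 0.308 × 865 = 266.4 mol; ν_A = −1, so ξ = 266.4/1 = 266.4 mol.
Outlet amounts (n = n₀ + ν ξ):
  A: 865 − 1(266.4) = 598.6
  B: 0 + 1(266.4) = 266.4
  C: 227 (inert)
Total out = 1092 mol; y_B = 266.4 / 1092 = 0.244.

0.244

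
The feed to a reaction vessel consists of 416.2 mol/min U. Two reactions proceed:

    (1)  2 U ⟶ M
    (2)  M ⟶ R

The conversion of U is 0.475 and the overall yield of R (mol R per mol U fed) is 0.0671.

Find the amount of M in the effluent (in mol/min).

Conversion of U: U consumed = 2ξ₁ = 0.475 × 416.2 → ξ₁ = 98.85 mol/min.
Yield of R: 1ξ₂ / 416.2 = 0.0671 → ξ₂ = 27.93 mol/min.
Outlet amounts (n = n₀ + Σ ν·ξ):
  U: 416.2 − 2(98.85) = 218.5
  M: 0 + 1(98.85) − 1(27.93) = 70.92
  R: 0 + 1(27.93) = 27.93

70.9 mol/min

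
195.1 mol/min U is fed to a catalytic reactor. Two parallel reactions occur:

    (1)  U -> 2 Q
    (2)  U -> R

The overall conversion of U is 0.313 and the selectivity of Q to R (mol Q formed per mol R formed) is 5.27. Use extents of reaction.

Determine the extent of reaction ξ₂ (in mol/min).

Conversion of U: U consumed = 0.313 × 195.1 = 61.07 mol/min = 1ξ₁ + 1ξ₂.
Selectivity: 2ξ₁ / (1ξ₂) = 5.27 → ξ₁ = 2.635 ξ₂.
Substitute: (1·2.635 + 1) ξ₂ = 61.07 → ξ₂ = 16.8 mol/min, ξ₁ = 44.27 mol/min.
Outlet amounts (n = n₀ + Σ ν·ξ):
  U: 195.1 − 1(44.27) − 1(16.8) = 134
  Q: 0 + 2(44.27) = 88.53
  R: 0 + 1(16.8) = 16.8

ξ₂ = 16.8 mol/min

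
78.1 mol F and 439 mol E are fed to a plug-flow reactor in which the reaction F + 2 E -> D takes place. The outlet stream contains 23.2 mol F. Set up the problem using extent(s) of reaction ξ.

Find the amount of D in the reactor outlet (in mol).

54.9 mol

For F: n = n₀ − 1ξ → 23.2 = 78.1 − 1ξ, giving ξ = 54.9 mol.
Outlet amounts (n = n₀ + ν ξ):
  F: 78.1 − 1(54.9) = 23.2
  E: 439 − 2(54.9) = 329.2
  D: 0 + 1(54.9) = 54.9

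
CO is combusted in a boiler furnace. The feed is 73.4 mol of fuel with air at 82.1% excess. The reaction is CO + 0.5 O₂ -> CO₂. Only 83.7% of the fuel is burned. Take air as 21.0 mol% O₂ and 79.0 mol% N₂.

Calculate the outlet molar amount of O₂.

36.1 mol

Stoichiometric O₂ = 0.5 × 73.4 = 36.7 mol; O₂ fed = 36.7 × 1.821 = 66.83 mol.
N₂ fed = 66.83 × 79/21 = 251.4 mol.
Fuel reacted = 0.837 × 73.4 → ξ = 61.44 mol.
Outlet (n = n₀ + ν ξ):
  CO: 73.4 − 1(61.44) = 11.96
  O₂: 66.83 − 0.5(61.44) = 36.11
  N₂: 251.4 (inert)
  CO₂: 0 + 1(61.44) = 61.44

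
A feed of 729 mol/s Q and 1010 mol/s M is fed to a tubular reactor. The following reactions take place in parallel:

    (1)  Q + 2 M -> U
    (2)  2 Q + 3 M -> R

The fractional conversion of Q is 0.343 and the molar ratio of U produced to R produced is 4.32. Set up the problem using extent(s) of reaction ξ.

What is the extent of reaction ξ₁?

ξ₁ = 171 mol/s

Conversion of Q: Q consumed = 0.343 × 729 = 250 mol/s = 1ξ₁ + 2ξ₂.
Selectivity: 1ξ₁ / (1ξ₂) = 4.32 → ξ₁ = 4.32 ξ₂.
Substitute: (1·4.32 + 2) ξ₂ = 250 → ξ₂ = 39.56 mol/s, ξ₁ = 170.9 mol/s.
Outlet amounts (n = n₀ + Σ ν·ξ):
  Q: 729 − 1(170.9) − 2(39.56) = 479
  M: 1010 − 2(170.9) − 3(39.56) = 549.5
  U: 0 + 1(170.9) = 170.9
  R: 0 + 1(39.56) = 39.56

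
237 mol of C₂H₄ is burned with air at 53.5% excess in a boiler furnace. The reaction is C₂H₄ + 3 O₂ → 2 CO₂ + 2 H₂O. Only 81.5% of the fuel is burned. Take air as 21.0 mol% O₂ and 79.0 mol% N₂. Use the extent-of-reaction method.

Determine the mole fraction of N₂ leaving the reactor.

0.756

Stoichiometric O₂ = 3 × 237 = 711 mol; O₂ fed = 711 × 1.535 = 1091 mol.
N₂ fed = 1091 × 79/21 = 4106 mol.
Fuel reacted = 0.815 × 237 → ξ = 193.2 mol.
Outlet (n = n₀ + ν ξ):
  C₂H₄: 237 − 1(193.2) = 43.84
  O₂: 1091 − 3(193.2) = 511.9
  N₂: 4106 (inert)
  CO₂: 0 + 2(193.2) = 386.3
  H₂O: 0 + 2(193.2) = 386.3
Total out = 5434 mol; y_N₂ = 4106 / 5434 = 0.7555.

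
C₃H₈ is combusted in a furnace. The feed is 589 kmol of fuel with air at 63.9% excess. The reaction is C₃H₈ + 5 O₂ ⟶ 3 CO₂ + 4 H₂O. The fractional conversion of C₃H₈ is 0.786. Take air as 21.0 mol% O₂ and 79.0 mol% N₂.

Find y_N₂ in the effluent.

0.755

Stoichiometric O₂ = 5 × 589 = 2945 kmol; O₂ fed = 2945 × 1.639 = 4827 kmol.
N₂ fed = 4827 × 79/21 = 18160 kmol.
Fuel reacted = 0.786 × 589 → ξ = 463 kmol.
Outlet (n = n₀ + ν ξ):
  C₃H₈: 589 − 1(463) = 126
  O₂: 4827 − 5(463) = 2512
  N₂: 18160 (inert)
  CO₂: 0 + 3(463) = 1389
  H₂O: 0 + 4(463) = 1852
Total out = 24040 kmol; y_N₂ = 18160 / 24040 = 0.7554.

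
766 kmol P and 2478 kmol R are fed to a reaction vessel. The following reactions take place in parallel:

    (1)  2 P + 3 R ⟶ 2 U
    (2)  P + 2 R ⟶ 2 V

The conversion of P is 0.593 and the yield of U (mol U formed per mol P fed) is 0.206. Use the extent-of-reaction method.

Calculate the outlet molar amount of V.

Yield of U: 2ξ₁ / 766 = 0.206 → ξ₁ = 78.9 kmol.
Conversion of P: 2ξ₁ + 1ξ₂ = 0.593 × 766 = 454.2 → ξ₂ = 296.4 kmol.
Outlet amounts (n = n₀ + Σ ν·ξ):
  P: 766 − 2(78.9) − 1(296.4) = 311.8
  R: 2478 − 3(78.9) − 2(296.4) = 1648
  U: 0 + 2(78.9) = 157.8
  V: 0 + 2(296.4) = 592.9

593 kmol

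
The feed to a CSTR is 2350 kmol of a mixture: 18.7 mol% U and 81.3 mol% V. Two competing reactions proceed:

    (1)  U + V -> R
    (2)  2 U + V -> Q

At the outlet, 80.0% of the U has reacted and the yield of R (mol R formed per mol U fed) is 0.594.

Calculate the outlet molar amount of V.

Yield of R: 1ξ₁ / 439.4 = 0.594 → ξ₁ = 261 kmol.
Conversion of U: 1ξ₁ + 2ξ₂ = 0.8 × 439.4 = 351.6 → ξ₂ = 45.26 kmol.
Outlet amounts (n = n₀ + Σ ν·ξ):
  U: 439.4 − 1(261) − 2(45.26) = 87.89
  V: 1911 − 1(261) − 1(45.26) = 1604
  R: 0 + 1(261) = 261
  Q: 0 + 1(45.26) = 45.26

1600 kmol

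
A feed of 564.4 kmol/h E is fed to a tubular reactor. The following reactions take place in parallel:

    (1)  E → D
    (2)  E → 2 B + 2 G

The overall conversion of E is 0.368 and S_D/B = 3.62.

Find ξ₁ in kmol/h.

Conversion of E: E consumed = 0.368 × 564.4 = 207.7 kmol/h = 1ξ₁ + 1ξ₂.
Selectivity: 1ξ₁ / (2ξ₂) = 3.62 → ξ₁ = 7.24 ξ₂.
Substitute: (1·7.24 + 1) ξ₂ = 207.7 → ξ₂ = 25.21 kmol/h, ξ₁ = 182.5 kmol/h.
Outlet amounts (n = n₀ + Σ ν·ξ):
  E: 564.4 − 1(182.5) − 1(25.21) = 356.7
  D: 0 + 1(182.5) = 182.5
  B: 0 + 2(25.21) = 50.41
  G: 0 + 2(25.21) = 50.41

ξ₁ = 182 kmol/h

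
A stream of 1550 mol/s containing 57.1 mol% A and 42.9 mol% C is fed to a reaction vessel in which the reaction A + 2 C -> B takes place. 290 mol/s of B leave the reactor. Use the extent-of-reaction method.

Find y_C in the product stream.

For B: n = n₀ + 1ξ → 290 = 0 + 1ξ, giving ξ = 290 mol/s.
Outlet amounts (n = n₀ + ν ξ):
  A: 885 − 1(290) = 595
  C: 665 − 2(290) = 84.95
  B: 0 + 1(290) = 290
Total out = 970 mol/s; y_C = 84.95 / 970 = 0.08758.

0.0876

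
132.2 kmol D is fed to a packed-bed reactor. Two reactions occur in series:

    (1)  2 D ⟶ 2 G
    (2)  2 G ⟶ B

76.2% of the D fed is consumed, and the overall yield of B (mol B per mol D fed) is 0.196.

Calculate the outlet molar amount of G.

Conversion of D: D consumed = 2ξ₁ = 0.762 × 132.2 → ξ₁ = 50.37 kmol.
Yield of B: 1ξ₂ / 132.2 = 0.196 → ξ₂ = 25.91 kmol.
Outlet amounts (n = n₀ + Σ ν·ξ):
  D: 132.2 − 2(50.37) = 31.46
  G: 0 + 2(50.37) − 2(25.91) = 48.91
  B: 0 + 1(25.91) = 25.91

48.9 kmol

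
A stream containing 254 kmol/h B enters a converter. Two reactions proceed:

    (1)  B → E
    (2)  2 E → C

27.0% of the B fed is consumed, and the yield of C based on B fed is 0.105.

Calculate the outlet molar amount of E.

15.2 kmol/h

Conversion of B: B consumed = 1ξ₁ = 0.27 × 254 → ξ₁ = 68.58 kmol/h.
Yield of C: 1ξ₂ / 254 = 0.105 → ξ₂ = 26.67 kmol/h.
Outlet amounts (n = n₀ + Σ ν·ξ):
  B: 254 − 1(68.58) = 185.4
  E: 0 + 1(68.58) − 2(26.67) = 15.24
  C: 0 + 1(26.67) = 26.67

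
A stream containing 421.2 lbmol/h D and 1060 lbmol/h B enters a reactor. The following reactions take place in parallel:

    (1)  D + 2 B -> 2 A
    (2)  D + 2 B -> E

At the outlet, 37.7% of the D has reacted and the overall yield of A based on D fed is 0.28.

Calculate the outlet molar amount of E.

99.8 lbmol/h

Yield of A: 2ξ₁ / 421.2 = 0.28 → ξ₁ = 58.97 lbmol/h.
Conversion of D: 1ξ₁ + 1ξ₂ = 0.377 × 421.2 = 158.8 → ξ₂ = 99.82 lbmol/h.
Outlet amounts (n = n₀ + Σ ν·ξ):
  D: 421.2 − 1(58.97) − 1(99.82) = 262.4
  B: 1060 − 2(58.97) − 2(99.82) = 742.4
  A: 0 + 2(58.97) = 117.9
  E: 0 + 1(99.82) = 99.82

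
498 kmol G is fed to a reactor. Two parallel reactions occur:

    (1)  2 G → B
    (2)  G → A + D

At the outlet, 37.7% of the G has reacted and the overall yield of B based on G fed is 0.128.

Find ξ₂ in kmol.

ξ₂ = 60.3 kmol

Yield of B: 1ξ₁ / 498 = 0.128 → ξ₁ = 63.74 kmol.
Conversion of G: 2ξ₁ + 1ξ₂ = 0.377 × 498 = 187.7 → ξ₂ = 60.26 kmol.
Outlet amounts (n = n₀ + Σ ν·ξ):
  G: 498 − 2(63.74) − 1(60.26) = 310.3
  B: 0 + 1(63.74) = 63.74
  A: 0 + 1(60.26) = 60.26
  D: 0 + 1(60.26) = 60.26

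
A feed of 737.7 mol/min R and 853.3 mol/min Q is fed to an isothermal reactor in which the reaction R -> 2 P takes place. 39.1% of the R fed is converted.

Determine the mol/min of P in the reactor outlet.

R reacted = 0.391 × 737.7 = 288.4 mol/min; ν_R = −1, so ξ = 288.4/1 = 288.4 mol/min.
Outlet amounts (n = n₀ + ν ξ):
  R: 737.7 − 1(288.4) = 449.3
  P: 0 + 2(288.4) = 576.9
  Q: 853.3 (inert)

577 mol/min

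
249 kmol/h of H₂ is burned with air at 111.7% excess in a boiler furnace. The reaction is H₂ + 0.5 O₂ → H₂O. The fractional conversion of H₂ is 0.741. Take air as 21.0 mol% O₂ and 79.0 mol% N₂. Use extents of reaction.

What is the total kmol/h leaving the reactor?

1410 kmol/h

Stoichiometric O₂ = 0.5 × 249 = 124.5 kmol/h; O₂ fed = 124.5 × 2.117 = 263.6 kmol/h.
N₂ fed = 263.6 × 79/21 = 991.5 kmol/h.
Fuel reacted = 0.741 × 249 → ξ = 184.5 kmol/h.
Outlet (n = n₀ + ν ξ):
  H₂: 249 − 1(184.5) = 64.49
  O₂: 263.6 − 0.5(184.5) = 171.3
  N₂: 991.5 (inert)
  H₂O: 0 + 1(184.5) = 184.5
Total out = 64.49 + 171.3 + 991.5 + 184.5 = 1412 kmol/h.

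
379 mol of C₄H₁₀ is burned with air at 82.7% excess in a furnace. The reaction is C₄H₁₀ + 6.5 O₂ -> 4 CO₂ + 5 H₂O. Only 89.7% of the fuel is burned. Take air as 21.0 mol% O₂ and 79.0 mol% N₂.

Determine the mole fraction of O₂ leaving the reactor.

Stoichiometric O₂ = 6.5 × 379 = 2464 mol; O₂ fed = 2464 × 1.827 = 4501 mol.
N₂ fed = 4501 × 79/21 = 16930 mol.
Fuel reacted = 0.897 × 379 → ξ = 340 mol.
Outlet (n = n₀ + ν ξ):
  C₄H₁₀: 379 − 1(340) = 39.04
  O₂: 4501 − 6.5(340) = 2291
  N₂: 16930 (inert)
  CO₂: 0 + 4(340) = 1360
  H₂O: 0 + 5(340) = 1700
Total out = 22320 mol; y_O₂ = 2291 / 22320 = 0.1026.

0.103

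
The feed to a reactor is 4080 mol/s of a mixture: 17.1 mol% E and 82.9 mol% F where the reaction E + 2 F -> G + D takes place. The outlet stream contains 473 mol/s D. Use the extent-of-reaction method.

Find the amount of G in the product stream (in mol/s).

473 mol/s

For D: n = n₀ + 1ξ → 473 = 0 + 1ξ, giving ξ = 473 mol/s.
Outlet amounts (n = n₀ + ν ξ):
  E: 697.7 − 1(473) = 224.7
  F: 3382 − 2(473) = 2436
  G: 0 + 1(473) = 473
  D: 0 + 1(473) = 473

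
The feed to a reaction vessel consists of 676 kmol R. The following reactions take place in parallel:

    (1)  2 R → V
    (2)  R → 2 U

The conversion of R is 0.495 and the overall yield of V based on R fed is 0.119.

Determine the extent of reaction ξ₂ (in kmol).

ξ₂ = 174 kmol

Yield of V: 1ξ₁ / 676 = 0.119 → ξ₁ = 80.44 kmol.
Conversion of R: 2ξ₁ + 1ξ₂ = 0.495 × 676 = 334.6 → ξ₂ = 173.7 kmol.
Outlet amounts (n = n₀ + Σ ν·ξ):
  R: 676 − 2(80.44) − 1(173.7) = 341.4
  V: 0 + 1(80.44) = 80.44
  U: 0 + 2(173.7) = 347.5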